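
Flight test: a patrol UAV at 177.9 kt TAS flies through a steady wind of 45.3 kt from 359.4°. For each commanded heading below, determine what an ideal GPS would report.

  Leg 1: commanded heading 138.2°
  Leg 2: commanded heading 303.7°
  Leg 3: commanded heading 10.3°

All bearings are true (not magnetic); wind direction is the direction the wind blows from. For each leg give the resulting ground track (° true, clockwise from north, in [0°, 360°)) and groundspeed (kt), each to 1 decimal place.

Leg 1: track=146.2°, groundspeed=214.1 kt
Leg 2: track=289.9°, groundspeed=156.9 kt
Leg 3: track=14.0°, groundspeed=133.7 kt

Leg 1: heading 138.2°; drift +8.0° → track 146.2°, groundspeed 214.1 kt
Leg 2: heading 303.7°; drift -13.8° → track 289.9°, groundspeed 156.9 kt
Leg 3: heading 10.3°; drift +3.7° → track 14.0°, groundspeed 133.7 kt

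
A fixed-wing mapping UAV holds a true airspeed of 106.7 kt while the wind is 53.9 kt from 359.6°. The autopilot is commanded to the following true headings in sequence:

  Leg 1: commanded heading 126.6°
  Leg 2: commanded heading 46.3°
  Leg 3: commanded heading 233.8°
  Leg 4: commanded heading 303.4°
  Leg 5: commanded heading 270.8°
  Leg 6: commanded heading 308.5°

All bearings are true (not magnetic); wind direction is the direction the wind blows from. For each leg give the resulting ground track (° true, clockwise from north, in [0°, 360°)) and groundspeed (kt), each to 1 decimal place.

Leg 1: heading 126.6°; drift +17.2° → track 143.8°, groundspeed 145.6 kt
Leg 2: heading 46.3°; drift +29.4° → track 75.7°, groundspeed 80.0 kt
Leg 3: heading 233.8°; drift -17.6° → track 216.2°, groundspeed 145.0 kt
Leg 4: heading 303.4°; drift -30.3° → track 273.1°, groundspeed 88.8 kt
Leg 5: heading 270.8°; drift -27.0° → track 243.8°, groundspeed 118.5 kt
Leg 6: heading 308.5°; drift -29.9° → track 278.6°, groundspeed 84.1 kt

Leg 1: track=143.8°, groundspeed=145.6 kt
Leg 2: track=75.7°, groundspeed=80.0 kt
Leg 3: track=216.2°, groundspeed=145.0 kt
Leg 4: track=273.1°, groundspeed=88.8 kt
Leg 5: track=243.8°, groundspeed=118.5 kt
Leg 6: track=278.6°, groundspeed=84.1 kt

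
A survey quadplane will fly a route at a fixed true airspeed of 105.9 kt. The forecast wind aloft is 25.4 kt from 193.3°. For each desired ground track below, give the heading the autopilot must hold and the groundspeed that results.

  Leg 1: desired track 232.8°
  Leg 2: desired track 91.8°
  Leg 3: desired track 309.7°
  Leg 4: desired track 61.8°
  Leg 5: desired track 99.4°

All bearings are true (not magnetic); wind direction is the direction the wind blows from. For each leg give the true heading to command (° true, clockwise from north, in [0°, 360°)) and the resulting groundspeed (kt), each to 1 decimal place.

Leg 1: desired track 232.8°; wind correction -8.8° → command heading 224.0°, groundspeed 85.1 kt
Leg 2: desired track 91.8°; wind correction +13.6° → command heading 105.4°, groundspeed 108.0 kt
Leg 3: desired track 309.7°; wind correction -12.4° → command heading 297.3°, groundspeed 114.7 kt
Leg 4: desired track 61.8°; wind correction +10.3° → command heading 72.1°, groundspeed 121.0 kt
Leg 5: desired track 99.4°; wind correction +13.8° → command heading 113.2°, groundspeed 104.6 kt

Leg 1: heading=224.0°, groundspeed=85.1 kt
Leg 2: heading=105.4°, groundspeed=108.0 kt
Leg 3: heading=297.3°, groundspeed=114.7 kt
Leg 4: heading=72.1°, groundspeed=121.0 kt
Leg 5: heading=113.2°, groundspeed=104.6 kt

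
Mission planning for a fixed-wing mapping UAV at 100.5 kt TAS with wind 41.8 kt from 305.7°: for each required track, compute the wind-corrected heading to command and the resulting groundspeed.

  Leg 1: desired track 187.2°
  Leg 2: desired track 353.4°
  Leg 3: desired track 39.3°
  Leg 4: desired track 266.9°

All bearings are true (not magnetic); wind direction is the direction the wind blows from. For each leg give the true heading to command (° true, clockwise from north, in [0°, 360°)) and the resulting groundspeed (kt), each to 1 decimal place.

Leg 1: desired track 187.2°; wind correction +21.4° → command heading 208.6°, groundspeed 113.5 kt
Leg 2: desired track 353.4°; wind correction -17.9° → command heading 335.5°, groundspeed 67.5 kt
Leg 3: desired track 39.3°; wind correction -24.5° → command heading 14.8°, groundspeed 94.1 kt
Leg 4: desired track 266.9°; wind correction +15.1° → command heading 282.0°, groundspeed 64.5 kt

Leg 1: heading=208.6°, groundspeed=113.5 kt
Leg 2: heading=335.5°, groundspeed=67.5 kt
Leg 3: heading=14.8°, groundspeed=94.1 kt
Leg 4: heading=282.0°, groundspeed=64.5 kt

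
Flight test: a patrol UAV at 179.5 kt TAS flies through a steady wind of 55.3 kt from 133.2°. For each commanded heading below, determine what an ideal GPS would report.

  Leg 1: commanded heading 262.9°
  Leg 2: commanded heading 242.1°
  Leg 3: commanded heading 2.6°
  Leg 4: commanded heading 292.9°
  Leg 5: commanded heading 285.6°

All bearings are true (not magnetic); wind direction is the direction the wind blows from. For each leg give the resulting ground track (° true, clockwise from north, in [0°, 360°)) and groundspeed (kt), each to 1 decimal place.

Leg 1: heading 262.9°; drift +11.2° → track 274.1°, groundspeed 219.0 kt
Leg 2: heading 242.1°; drift +14.8° → track 256.9°, groundspeed 204.2 kt
Leg 3: heading 2.6°; drift -11.0° → track 351.6°, groundspeed 219.5 kt
Leg 4: heading 292.9°; drift +4.7° → track 297.6°, groundspeed 232.2 kt
Leg 5: heading 285.6°; drift +6.4° → track 292.0°, groundspeed 229.9 kt

Leg 1: track=274.1°, groundspeed=219.0 kt
Leg 2: track=256.9°, groundspeed=204.2 kt
Leg 3: track=351.6°, groundspeed=219.5 kt
Leg 4: track=297.6°, groundspeed=232.2 kt
Leg 5: track=292.0°, groundspeed=229.9 kt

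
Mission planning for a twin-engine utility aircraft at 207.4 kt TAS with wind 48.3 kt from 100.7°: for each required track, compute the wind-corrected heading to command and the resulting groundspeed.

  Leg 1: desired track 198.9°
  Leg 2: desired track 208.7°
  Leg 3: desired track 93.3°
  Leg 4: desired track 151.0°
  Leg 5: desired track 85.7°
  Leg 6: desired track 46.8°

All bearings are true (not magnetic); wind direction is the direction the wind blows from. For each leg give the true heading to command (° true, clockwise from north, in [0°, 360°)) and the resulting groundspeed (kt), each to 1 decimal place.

Leg 1: heading=185.6°, groundspeed=208.7 kt
Leg 2: heading=195.9°, groundspeed=217.2 kt
Leg 3: heading=95.0°, groundspeed=159.4 kt
Leg 4: heading=140.7°, groundspeed=173.2 kt
Leg 5: heading=89.2°, groundspeed=160.4 kt
Leg 6: heading=57.6°, groundspeed=175.2 kt

Leg 1: desired track 198.9°; wind correction -13.3° → command heading 185.6°, groundspeed 208.7 kt
Leg 2: desired track 208.7°; wind correction -12.8° → command heading 195.9°, groundspeed 217.2 kt
Leg 3: desired track 93.3°; wind correction +1.7° → command heading 95.0°, groundspeed 159.4 kt
Leg 4: desired track 151.0°; wind correction -10.3° → command heading 140.7°, groundspeed 173.2 kt
Leg 5: desired track 85.7°; wind correction +3.5° → command heading 89.2°, groundspeed 160.4 kt
Leg 6: desired track 46.8°; wind correction +10.8° → command heading 57.6°, groundspeed 175.2 kt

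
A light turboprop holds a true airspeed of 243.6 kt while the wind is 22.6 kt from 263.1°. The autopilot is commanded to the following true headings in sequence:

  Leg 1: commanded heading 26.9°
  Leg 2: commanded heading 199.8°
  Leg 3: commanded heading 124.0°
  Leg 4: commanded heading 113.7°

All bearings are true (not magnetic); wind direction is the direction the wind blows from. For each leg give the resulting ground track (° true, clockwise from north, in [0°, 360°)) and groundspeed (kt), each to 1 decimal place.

Leg 1: track=31.1°, groundspeed=256.9 kt
Leg 2: track=194.9°, groundspeed=234.3 kt
Leg 3: track=120.8°, groundspeed=261.1 kt
Leg 4: track=111.2°, groundspeed=263.3 kt

Leg 1: heading 26.9°; drift +4.2° → track 31.1°, groundspeed 256.9 kt
Leg 2: heading 199.8°; drift -4.9° → track 194.9°, groundspeed 234.3 kt
Leg 3: heading 124.0°; drift -3.2° → track 120.8°, groundspeed 261.1 kt
Leg 4: heading 113.7°; drift -2.5° → track 111.2°, groundspeed 263.3 kt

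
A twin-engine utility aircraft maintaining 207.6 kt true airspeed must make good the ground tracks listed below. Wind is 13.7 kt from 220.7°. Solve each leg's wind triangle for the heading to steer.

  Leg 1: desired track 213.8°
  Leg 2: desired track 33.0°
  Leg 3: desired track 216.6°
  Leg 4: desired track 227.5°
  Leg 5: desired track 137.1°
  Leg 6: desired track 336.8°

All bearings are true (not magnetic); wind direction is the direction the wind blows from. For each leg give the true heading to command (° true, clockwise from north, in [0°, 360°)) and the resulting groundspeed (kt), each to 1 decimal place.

Leg 1: desired track 213.8°; wind correction +0.5° → command heading 214.3°, groundspeed 194.0 kt
Leg 2: desired track 33.0°; wind correction -0.5° → command heading 32.5°, groundspeed 221.2 kt
Leg 3: desired track 216.6°; wind correction +0.3° → command heading 216.9°, groundspeed 193.9 kt
Leg 4: desired track 227.5°; wind correction -0.4° → command heading 227.1°, groundspeed 194.0 kt
Leg 5: desired track 137.1°; wind correction +3.8° → command heading 140.9°, groundspeed 205.6 kt
Leg 6: desired track 336.8°; wind correction -3.4° → command heading 333.4°, groundspeed 213.3 kt

Leg 1: heading=214.3°, groundspeed=194.0 kt
Leg 2: heading=32.5°, groundspeed=221.2 kt
Leg 3: heading=216.9°, groundspeed=193.9 kt
Leg 4: heading=227.1°, groundspeed=194.0 kt
Leg 5: heading=140.9°, groundspeed=205.6 kt
Leg 6: heading=333.4°, groundspeed=213.3 kt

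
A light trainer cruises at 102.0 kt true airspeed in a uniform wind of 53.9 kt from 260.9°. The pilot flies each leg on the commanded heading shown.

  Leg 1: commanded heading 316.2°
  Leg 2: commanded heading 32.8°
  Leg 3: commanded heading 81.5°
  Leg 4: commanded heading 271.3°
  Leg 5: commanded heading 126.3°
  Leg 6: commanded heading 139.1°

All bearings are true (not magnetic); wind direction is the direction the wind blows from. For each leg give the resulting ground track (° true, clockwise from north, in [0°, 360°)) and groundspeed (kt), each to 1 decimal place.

Leg 1: track=348.1°, groundspeed=84.0 kt
Leg 2: track=49.0°, groundspeed=143.7 kt
Leg 3: track=81.3°, groundspeed=155.9 kt
Leg 4: track=282.5°, groundspeed=49.9 kt
Leg 5: track=111.0°, groundspeed=145.0 kt
Leg 6: track=119.7°, groundspeed=138.2 kt

Leg 1: heading 316.2°; drift +31.9° → track 348.1°, groundspeed 84.0 kt
Leg 2: heading 32.8°; drift +16.2° → track 49.0°, groundspeed 143.7 kt
Leg 3: heading 81.5°; drift -0.2° → track 81.3°, groundspeed 155.9 kt
Leg 4: heading 271.3°; drift +11.2° → track 282.5°, groundspeed 49.9 kt
Leg 5: heading 126.3°; drift -15.3° → track 111.0°, groundspeed 145.0 kt
Leg 6: heading 139.1°; drift -19.4° → track 119.7°, groundspeed 138.2 kt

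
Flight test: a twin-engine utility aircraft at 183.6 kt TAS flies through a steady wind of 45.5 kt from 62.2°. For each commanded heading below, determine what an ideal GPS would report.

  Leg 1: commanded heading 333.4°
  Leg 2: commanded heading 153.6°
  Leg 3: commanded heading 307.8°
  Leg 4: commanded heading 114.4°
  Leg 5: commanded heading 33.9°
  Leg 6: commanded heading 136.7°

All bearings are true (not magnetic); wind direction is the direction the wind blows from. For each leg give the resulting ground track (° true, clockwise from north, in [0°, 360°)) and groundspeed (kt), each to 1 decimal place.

Leg 1: track=319.4°, groundspeed=188.2 kt
Leg 2: track=167.4°, groundspeed=190.2 kt
Leg 3: track=296.2°, groundspeed=206.6 kt
Leg 4: track=127.4°, groundspeed=159.8 kt
Leg 5: track=25.4°, groundspeed=145.2 kt
Leg 6: track=151.0°, groundspeed=177.0 kt

Leg 1: heading 333.4°; drift -14.0° → track 319.4°, groundspeed 188.2 kt
Leg 2: heading 153.6°; drift +13.8° → track 167.4°, groundspeed 190.2 kt
Leg 3: heading 307.8°; drift -11.6° → track 296.2°, groundspeed 206.6 kt
Leg 4: heading 114.4°; drift +13.0° → track 127.4°, groundspeed 159.8 kt
Leg 5: heading 33.9°; drift -8.5° → track 25.4°, groundspeed 145.2 kt
Leg 6: heading 136.7°; drift +14.3° → track 151.0°, groundspeed 177.0 kt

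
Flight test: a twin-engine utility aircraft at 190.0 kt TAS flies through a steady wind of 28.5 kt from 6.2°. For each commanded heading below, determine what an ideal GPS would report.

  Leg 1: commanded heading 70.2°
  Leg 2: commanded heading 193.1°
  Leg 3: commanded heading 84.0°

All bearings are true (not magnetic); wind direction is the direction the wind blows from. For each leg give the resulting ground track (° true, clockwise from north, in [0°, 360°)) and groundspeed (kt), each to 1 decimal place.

Leg 1: heading 70.2°; drift +8.2° → track 78.4°, groundspeed 179.3 kt
Leg 2: heading 193.1°; drift -0.9° → track 192.2°, groundspeed 218.3 kt
Leg 3: heading 84.0°; drift +8.6° → track 92.6°, groundspeed 186.1 kt

Leg 1: track=78.4°, groundspeed=179.3 kt
Leg 2: track=192.2°, groundspeed=218.3 kt
Leg 3: track=92.6°, groundspeed=186.1 kt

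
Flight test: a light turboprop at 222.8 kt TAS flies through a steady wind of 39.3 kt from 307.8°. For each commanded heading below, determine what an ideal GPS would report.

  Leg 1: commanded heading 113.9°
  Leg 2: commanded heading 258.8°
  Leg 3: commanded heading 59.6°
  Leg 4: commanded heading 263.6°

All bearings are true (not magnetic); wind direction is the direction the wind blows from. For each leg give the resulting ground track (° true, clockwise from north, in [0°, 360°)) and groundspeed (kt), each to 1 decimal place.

Leg 1: heading 113.9°; drift +2.1° → track 116.0°, groundspeed 261.1 kt
Leg 2: heading 258.8°; drift -8.6° → track 250.2°, groundspeed 199.2 kt
Leg 3: heading 59.6°; drift +8.7° → track 68.3°, groundspeed 240.2 kt
Leg 4: heading 263.6°; drift -8.0° → track 255.6°, groundspeed 196.5 kt

Leg 1: track=116.0°, groundspeed=261.1 kt
Leg 2: track=250.2°, groundspeed=199.2 kt
Leg 3: track=68.3°, groundspeed=240.2 kt
Leg 4: track=255.6°, groundspeed=196.5 kt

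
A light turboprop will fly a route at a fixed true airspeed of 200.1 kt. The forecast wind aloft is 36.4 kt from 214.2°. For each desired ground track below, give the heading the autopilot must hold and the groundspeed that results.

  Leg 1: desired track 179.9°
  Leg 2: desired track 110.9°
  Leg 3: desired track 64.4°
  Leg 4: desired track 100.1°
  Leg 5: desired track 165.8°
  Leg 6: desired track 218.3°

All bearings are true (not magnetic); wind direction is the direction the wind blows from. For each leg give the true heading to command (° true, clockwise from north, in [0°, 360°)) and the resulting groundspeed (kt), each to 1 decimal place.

Leg 1: heading=185.8°, groundspeed=169.0 kt
Leg 2: heading=121.1°, groundspeed=205.3 kt
Leg 3: heading=69.7°, groundspeed=230.7 kt
Leg 4: heading=109.7°, groundspeed=212.2 kt
Leg 5: heading=173.6°, groundspeed=174.1 kt
Leg 6: heading=217.6°, groundspeed=163.8 kt

Leg 1: desired track 179.9°; wind correction +5.9° → command heading 185.8°, groundspeed 169.0 kt
Leg 2: desired track 110.9°; wind correction +10.2° → command heading 121.1°, groundspeed 205.3 kt
Leg 3: desired track 64.4°; wind correction +5.3° → command heading 69.7°, groundspeed 230.7 kt
Leg 4: desired track 100.1°; wind correction +9.6° → command heading 109.7°, groundspeed 212.2 kt
Leg 5: desired track 165.8°; wind correction +7.8° → command heading 173.6°, groundspeed 174.1 kt
Leg 6: desired track 218.3°; wind correction -0.7° → command heading 217.6°, groundspeed 163.8 kt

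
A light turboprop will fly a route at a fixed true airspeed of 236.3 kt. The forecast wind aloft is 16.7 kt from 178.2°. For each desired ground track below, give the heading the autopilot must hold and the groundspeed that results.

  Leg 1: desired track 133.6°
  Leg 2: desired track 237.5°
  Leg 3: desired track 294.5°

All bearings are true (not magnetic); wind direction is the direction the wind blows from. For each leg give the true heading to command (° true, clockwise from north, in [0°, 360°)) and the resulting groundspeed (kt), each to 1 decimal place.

Leg 1: desired track 133.6°; wind correction +2.8° → command heading 136.4°, groundspeed 224.1 kt
Leg 2: desired track 237.5°; wind correction -3.5° → command heading 234.0°, groundspeed 227.3 kt
Leg 3: desired track 294.5°; wind correction -3.6° → command heading 290.9°, groundspeed 243.2 kt

Leg 1: heading=136.4°, groundspeed=224.1 kt
Leg 2: heading=234.0°, groundspeed=227.3 kt
Leg 3: heading=290.9°, groundspeed=243.2 kt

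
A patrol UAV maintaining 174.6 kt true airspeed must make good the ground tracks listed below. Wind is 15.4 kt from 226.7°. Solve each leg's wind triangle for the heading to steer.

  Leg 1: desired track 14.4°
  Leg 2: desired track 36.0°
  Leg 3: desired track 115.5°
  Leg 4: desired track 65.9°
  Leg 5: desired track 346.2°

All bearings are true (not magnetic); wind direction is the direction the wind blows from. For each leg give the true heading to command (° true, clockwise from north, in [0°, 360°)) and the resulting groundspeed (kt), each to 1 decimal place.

Leg 1: heading=11.7°, groundspeed=187.4 kt
Leg 2: heading=35.1°, groundspeed=189.7 kt
Leg 3: heading=120.2°, groundspeed=179.6 kt
Leg 4: heading=67.6°, groundspeed=189.1 kt
Leg 5: heading=341.8°, groundspeed=181.7 kt

Leg 1: desired track 14.4°; wind correction -2.7° → command heading 11.7°, groundspeed 187.4 kt
Leg 2: desired track 36.0°; wind correction -0.9° → command heading 35.1°, groundspeed 189.7 kt
Leg 3: desired track 115.5°; wind correction +4.7° → command heading 120.2°, groundspeed 179.6 kt
Leg 4: desired track 65.9°; wind correction +1.7° → command heading 67.6°, groundspeed 189.1 kt
Leg 5: desired track 346.2°; wind correction -4.4° → command heading 341.8°, groundspeed 181.7 kt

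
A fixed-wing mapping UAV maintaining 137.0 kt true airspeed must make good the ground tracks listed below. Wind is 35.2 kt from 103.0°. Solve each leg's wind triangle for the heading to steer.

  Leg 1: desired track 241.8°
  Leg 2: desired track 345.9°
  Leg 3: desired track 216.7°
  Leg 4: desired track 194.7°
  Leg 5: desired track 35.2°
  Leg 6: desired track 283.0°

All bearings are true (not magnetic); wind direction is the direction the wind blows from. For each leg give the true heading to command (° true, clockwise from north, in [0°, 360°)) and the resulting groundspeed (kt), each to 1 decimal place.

Leg 1: heading=232.1°, groundspeed=161.5 kt
Leg 2: heading=359.1°, groundspeed=149.4 kt
Leg 3: heading=203.1°, groundspeed=147.3 kt
Leg 4: heading=179.8°, groundspeed=133.4 kt
Leg 5: heading=49.0°, groundspeed=119.8 kt
Leg 6: heading=283.0°, groundspeed=172.2 kt

Leg 1: desired track 241.8°; wind correction -9.7° → command heading 232.1°, groundspeed 161.5 kt
Leg 2: desired track 345.9°; wind correction +13.2° → command heading 359.1°, groundspeed 149.4 kt
Leg 3: desired track 216.7°; wind correction -13.6° → command heading 203.1°, groundspeed 147.3 kt
Leg 4: desired track 194.7°; wind correction -14.9° → command heading 179.8°, groundspeed 133.4 kt
Leg 5: desired track 35.2°; wind correction +13.8° → command heading 49.0°, groundspeed 119.8 kt
Leg 6: desired track 283.0°; wind correction +0.0° → command heading 283.0°, groundspeed 172.2 kt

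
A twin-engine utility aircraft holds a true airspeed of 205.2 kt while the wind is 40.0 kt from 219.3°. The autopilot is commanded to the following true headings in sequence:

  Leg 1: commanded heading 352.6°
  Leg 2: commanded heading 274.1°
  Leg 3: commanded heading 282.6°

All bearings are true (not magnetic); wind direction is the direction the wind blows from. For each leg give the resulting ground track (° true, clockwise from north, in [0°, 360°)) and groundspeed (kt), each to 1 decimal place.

Leg 1: heading 352.6°; drift +7.1° → track 359.7°, groundspeed 234.4 kt
Leg 2: heading 274.1°; drift +10.2° → track 284.3°, groundspeed 185.1 kt
Leg 3: heading 282.6°; drift +10.8° → track 293.4°, groundspeed 190.6 kt

Leg 1: track=359.7°, groundspeed=234.4 kt
Leg 2: track=284.3°, groundspeed=185.1 kt
Leg 3: track=293.4°, groundspeed=190.6 kt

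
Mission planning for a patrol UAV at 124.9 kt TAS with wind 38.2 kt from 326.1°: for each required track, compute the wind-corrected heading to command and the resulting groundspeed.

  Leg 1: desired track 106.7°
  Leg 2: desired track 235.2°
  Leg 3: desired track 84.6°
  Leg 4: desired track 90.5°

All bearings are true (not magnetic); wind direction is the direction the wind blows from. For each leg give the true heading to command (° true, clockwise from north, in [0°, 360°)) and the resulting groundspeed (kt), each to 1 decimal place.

Leg 1: heading=95.5°, groundspeed=152.0 kt
Leg 2: heading=253.0°, groundspeed=119.5 kt
Leg 3: heading=69.0°, groundspeed=138.5 kt
Leg 4: heading=75.9°, groundspeed=142.4 kt

Leg 1: desired track 106.7°; wind correction -11.2° → command heading 95.5°, groundspeed 152.0 kt
Leg 2: desired track 235.2°; wind correction +17.8° → command heading 253.0°, groundspeed 119.5 kt
Leg 3: desired track 84.6°; wind correction -15.6° → command heading 69.0°, groundspeed 138.5 kt
Leg 4: desired track 90.5°; wind correction -14.6° → command heading 75.9°, groundspeed 142.4 kt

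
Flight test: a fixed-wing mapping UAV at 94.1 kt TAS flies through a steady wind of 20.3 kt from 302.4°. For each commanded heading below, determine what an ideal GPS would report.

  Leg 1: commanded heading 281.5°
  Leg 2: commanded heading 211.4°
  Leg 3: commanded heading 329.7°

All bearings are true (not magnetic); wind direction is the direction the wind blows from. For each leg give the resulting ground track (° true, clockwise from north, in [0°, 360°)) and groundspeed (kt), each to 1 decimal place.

Leg 1: heading 281.5°; drift -5.5° → track 276.0°, groundspeed 75.5 kt
Leg 2: heading 211.4°; drift -12.1° → track 199.3°, groundspeed 96.6 kt
Leg 3: heading 329.7°; drift +7.0° → track 336.7°, groundspeed 76.6 kt

Leg 1: track=276.0°, groundspeed=75.5 kt
Leg 2: track=199.3°, groundspeed=96.6 kt
Leg 3: track=336.7°, groundspeed=76.6 kt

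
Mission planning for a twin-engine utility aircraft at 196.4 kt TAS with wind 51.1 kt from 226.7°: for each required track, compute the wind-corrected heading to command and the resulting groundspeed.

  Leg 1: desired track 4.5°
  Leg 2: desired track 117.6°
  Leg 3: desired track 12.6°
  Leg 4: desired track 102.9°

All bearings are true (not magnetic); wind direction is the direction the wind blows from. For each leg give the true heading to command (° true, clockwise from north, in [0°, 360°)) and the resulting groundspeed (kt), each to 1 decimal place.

Leg 1: heading=354.4°, groundspeed=231.2 kt
Leg 2: heading=131.8°, groundspeed=207.1 kt
Leg 3: heading=4.2°, groundspeed=236.6 kt
Leg 4: heading=115.4°, groundspeed=220.2 kt

Leg 1: desired track 4.5°; wind correction -10.1° → command heading 354.4°, groundspeed 231.2 kt
Leg 2: desired track 117.6°; wind correction +14.2° → command heading 131.8°, groundspeed 207.1 kt
Leg 3: desired track 12.6°; wind correction -8.4° → command heading 4.2°, groundspeed 236.6 kt
Leg 4: desired track 102.9°; wind correction +12.5° → command heading 115.4°, groundspeed 220.2 kt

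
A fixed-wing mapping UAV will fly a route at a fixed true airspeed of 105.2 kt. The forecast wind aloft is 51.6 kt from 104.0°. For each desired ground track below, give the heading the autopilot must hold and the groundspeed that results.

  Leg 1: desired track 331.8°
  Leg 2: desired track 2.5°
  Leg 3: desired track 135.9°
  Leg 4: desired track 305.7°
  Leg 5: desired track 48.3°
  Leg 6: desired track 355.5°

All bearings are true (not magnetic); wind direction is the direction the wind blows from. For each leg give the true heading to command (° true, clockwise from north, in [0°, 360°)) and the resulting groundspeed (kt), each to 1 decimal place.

Leg 1: desired track 331.8°; wind correction +21.3° → command heading 353.1°, groundspeed 132.7 kt
Leg 2: desired track 2.5°; wind correction +28.7° → command heading 31.2°, groundspeed 102.5 kt
Leg 3: desired track 135.9°; wind correction -15.0° → command heading 120.9°, groundspeed 57.8 kt
Leg 4: desired track 305.7°; wind correction +10.4° → command heading 316.1°, groundspeed 151.4 kt
Leg 5: desired track 48.3°; wind correction +23.9° → command heading 72.2°, groundspeed 67.1 kt
Leg 6: desired track 355.5°; wind correction +27.7° → command heading 23.2°, groundspeed 109.5 kt

Leg 1: heading=353.1°, groundspeed=132.7 kt
Leg 2: heading=31.2°, groundspeed=102.5 kt
Leg 3: heading=120.9°, groundspeed=57.8 kt
Leg 4: heading=316.1°, groundspeed=151.4 kt
Leg 5: heading=72.2°, groundspeed=67.1 kt
Leg 6: heading=23.2°, groundspeed=109.5 kt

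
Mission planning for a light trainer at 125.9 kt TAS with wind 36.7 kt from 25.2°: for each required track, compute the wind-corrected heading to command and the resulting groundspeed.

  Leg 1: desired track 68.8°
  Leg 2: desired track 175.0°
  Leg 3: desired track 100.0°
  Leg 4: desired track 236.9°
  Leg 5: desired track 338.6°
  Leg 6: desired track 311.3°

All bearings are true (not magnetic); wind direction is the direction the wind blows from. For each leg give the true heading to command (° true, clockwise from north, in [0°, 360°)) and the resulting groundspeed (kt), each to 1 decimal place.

Leg 1: heading=57.2°, groundspeed=96.8 kt
Leg 2: heading=166.6°, groundspeed=156.3 kt
Leg 3: heading=83.7°, groundspeed=111.2 kt
Leg 4: heading=245.7°, groundspeed=155.6 kt
Leg 5: heading=350.8°, groundspeed=97.8 kt
Leg 6: heading=327.6°, groundspeed=110.7 kt

Leg 1: desired track 68.8°; wind correction -11.6° → command heading 57.2°, groundspeed 96.8 kt
Leg 2: desired track 175.0°; wind correction -8.4° → command heading 166.6°, groundspeed 156.3 kt
Leg 3: desired track 100.0°; wind correction -16.3° → command heading 83.7°, groundspeed 111.2 kt
Leg 4: desired track 236.9°; wind correction +8.8° → command heading 245.7°, groundspeed 155.6 kt
Leg 5: desired track 338.6°; wind correction +12.2° → command heading 350.8°, groundspeed 97.8 kt
Leg 6: desired track 311.3°; wind correction +16.3° → command heading 327.6°, groundspeed 110.7 kt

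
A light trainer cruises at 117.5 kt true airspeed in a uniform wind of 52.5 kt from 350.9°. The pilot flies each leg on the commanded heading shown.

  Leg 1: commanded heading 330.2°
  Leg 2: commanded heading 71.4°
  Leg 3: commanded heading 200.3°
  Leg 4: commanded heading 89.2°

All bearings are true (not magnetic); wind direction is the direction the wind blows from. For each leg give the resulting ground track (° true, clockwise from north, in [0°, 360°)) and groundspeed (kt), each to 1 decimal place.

Leg 1: heading 330.2°; drift -15.2° → track 315.0°, groundspeed 70.9 kt
Leg 2: heading 71.4°; drift +25.4° → track 96.8°, groundspeed 120.5 kt
Leg 3: heading 200.3°; drift -9.0° → track 191.3°, groundspeed 165.3 kt
Leg 4: heading 89.2°; drift +22.6° → track 111.8°, groundspeed 135.4 kt

Leg 1: track=315.0°, groundspeed=70.9 kt
Leg 2: track=96.8°, groundspeed=120.5 kt
Leg 3: track=191.3°, groundspeed=165.3 kt
Leg 4: track=111.8°, groundspeed=135.4 kt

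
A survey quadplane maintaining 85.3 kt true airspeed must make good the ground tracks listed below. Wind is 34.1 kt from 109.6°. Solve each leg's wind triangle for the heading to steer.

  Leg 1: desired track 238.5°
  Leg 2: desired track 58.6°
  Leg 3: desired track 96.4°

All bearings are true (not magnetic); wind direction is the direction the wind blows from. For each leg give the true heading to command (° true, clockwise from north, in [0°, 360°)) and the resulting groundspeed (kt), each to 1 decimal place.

Leg 1: heading=220.4°, groundspeed=102.5 kt
Leg 2: heading=76.7°, groundspeed=59.6 kt
Leg 3: heading=101.6°, groundspeed=51.7 kt

Leg 1: desired track 238.5°; wind correction -18.1° → command heading 220.4°, groundspeed 102.5 kt
Leg 2: desired track 58.6°; wind correction +18.1° → command heading 76.7°, groundspeed 59.6 kt
Leg 3: desired track 96.4°; wind correction +5.2° → command heading 101.6°, groundspeed 51.7 kt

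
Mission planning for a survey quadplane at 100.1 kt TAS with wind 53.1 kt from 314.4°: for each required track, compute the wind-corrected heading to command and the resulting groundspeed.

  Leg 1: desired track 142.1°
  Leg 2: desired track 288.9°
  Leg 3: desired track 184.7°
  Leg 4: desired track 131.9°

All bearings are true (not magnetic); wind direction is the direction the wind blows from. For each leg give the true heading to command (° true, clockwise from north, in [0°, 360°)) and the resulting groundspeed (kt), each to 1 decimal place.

Leg 1: desired track 142.1°; wind correction +4.1° → command heading 146.2°, groundspeed 152.5 kt
Leg 2: desired track 288.9°; wind correction +13.2° → command heading 302.1°, groundspeed 49.5 kt
Leg 3: desired track 184.7°; wind correction +24.1° → command heading 208.8°, groundspeed 125.3 kt
Leg 4: desired track 131.9°; wind correction -1.3° → command heading 130.6°, groundspeed 153.1 kt

Leg 1: heading=146.2°, groundspeed=152.5 kt
Leg 2: heading=302.1°, groundspeed=49.5 kt
Leg 3: heading=208.8°, groundspeed=125.3 kt
Leg 4: heading=130.6°, groundspeed=153.1 kt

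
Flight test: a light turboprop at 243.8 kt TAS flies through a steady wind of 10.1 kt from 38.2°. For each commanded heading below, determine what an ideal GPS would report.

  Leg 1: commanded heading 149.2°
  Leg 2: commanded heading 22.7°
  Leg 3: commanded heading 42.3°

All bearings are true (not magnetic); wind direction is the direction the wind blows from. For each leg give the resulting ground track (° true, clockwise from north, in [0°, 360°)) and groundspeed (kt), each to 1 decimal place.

Leg 1: track=151.4°, groundspeed=247.6 kt
Leg 2: track=22.0°, groundspeed=234.1 kt
Leg 3: track=42.5°, groundspeed=233.7 kt

Leg 1: heading 149.2°; drift +2.2° → track 151.4°, groundspeed 247.6 kt
Leg 2: heading 22.7°; drift -0.7° → track 22.0°, groundspeed 234.1 kt
Leg 3: heading 42.3°; drift +0.2° → track 42.5°, groundspeed 233.7 kt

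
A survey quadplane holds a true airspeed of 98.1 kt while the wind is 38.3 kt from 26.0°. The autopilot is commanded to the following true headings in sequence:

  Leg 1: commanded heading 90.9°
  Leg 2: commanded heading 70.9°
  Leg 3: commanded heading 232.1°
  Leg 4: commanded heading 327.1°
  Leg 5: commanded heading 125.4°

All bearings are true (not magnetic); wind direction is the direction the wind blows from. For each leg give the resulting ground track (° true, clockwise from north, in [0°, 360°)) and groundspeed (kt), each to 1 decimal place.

Leg 1: track=113.9°, groundspeed=88.9 kt
Leg 2: track=91.8°, groundspeed=75.9 kt
Leg 3: track=224.9°, groundspeed=133.6 kt
Leg 4: track=304.4°, groundspeed=84.9 kt
Leg 5: track=145.3°, groundspeed=111.0 kt

Leg 1: heading 90.9°; drift +23.0° → track 113.9°, groundspeed 88.9 kt
Leg 2: heading 70.9°; drift +20.9° → track 91.8°, groundspeed 75.9 kt
Leg 3: heading 232.1°; drift -7.2° → track 224.9°, groundspeed 133.6 kt
Leg 4: heading 327.1°; drift -22.7° → track 304.4°, groundspeed 84.9 kt
Leg 5: heading 125.4°; drift +19.9° → track 145.3°, groundspeed 111.0 kt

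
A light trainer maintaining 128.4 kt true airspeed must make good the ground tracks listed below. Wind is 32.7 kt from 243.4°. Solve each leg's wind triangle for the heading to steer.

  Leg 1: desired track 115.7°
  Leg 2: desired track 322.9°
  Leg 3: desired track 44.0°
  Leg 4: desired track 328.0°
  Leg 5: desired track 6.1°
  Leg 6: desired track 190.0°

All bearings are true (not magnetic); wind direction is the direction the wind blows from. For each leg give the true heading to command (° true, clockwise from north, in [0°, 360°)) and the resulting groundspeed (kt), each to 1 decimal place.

Leg 1: desired track 115.7°; wind correction +11.6° → command heading 127.3°, groundspeed 145.8 kt
Leg 2: desired track 322.9°; wind correction -14.5° → command heading 308.4°, groundspeed 118.4 kt
Leg 3: desired track 44.0°; wind correction -4.9° → command heading 39.1°, groundspeed 158.8 kt
Leg 4: desired track 328.0°; wind correction -14.7° → command heading 313.3°, groundspeed 121.1 kt
Leg 5: desired track 6.1°; wind correction -12.4° → command heading 353.7°, groundspeed 143.1 kt
Leg 6: desired track 190.0°; wind correction +11.8° → command heading 201.8°, groundspeed 106.2 kt

Leg 1: heading=127.3°, groundspeed=145.8 kt
Leg 2: heading=308.4°, groundspeed=118.4 kt
Leg 3: heading=39.1°, groundspeed=158.8 kt
Leg 4: heading=313.3°, groundspeed=121.1 kt
Leg 5: heading=353.7°, groundspeed=143.1 kt
Leg 6: heading=201.8°, groundspeed=106.2 kt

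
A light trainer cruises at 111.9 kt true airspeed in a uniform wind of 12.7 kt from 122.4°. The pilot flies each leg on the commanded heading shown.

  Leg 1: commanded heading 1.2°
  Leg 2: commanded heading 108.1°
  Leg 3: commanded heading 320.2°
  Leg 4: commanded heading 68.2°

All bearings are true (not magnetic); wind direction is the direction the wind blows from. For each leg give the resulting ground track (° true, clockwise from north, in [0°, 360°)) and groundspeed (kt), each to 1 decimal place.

Leg 1: track=356.0°, groundspeed=119.0 kt
Leg 2: track=106.3°, groundspeed=99.6 kt
Leg 3: track=318.4°, groundspeed=124.1 kt
Leg 4: track=62.6°, groundspeed=105.0 kt

Leg 1: heading 1.2°; drift -5.2° → track 356.0°, groundspeed 119.0 kt
Leg 2: heading 108.1°; drift -1.8° → track 106.3°, groundspeed 99.6 kt
Leg 3: heading 320.2°; drift -1.8° → track 318.4°, groundspeed 124.1 kt
Leg 4: heading 68.2°; drift -5.6° → track 62.6°, groundspeed 105.0 kt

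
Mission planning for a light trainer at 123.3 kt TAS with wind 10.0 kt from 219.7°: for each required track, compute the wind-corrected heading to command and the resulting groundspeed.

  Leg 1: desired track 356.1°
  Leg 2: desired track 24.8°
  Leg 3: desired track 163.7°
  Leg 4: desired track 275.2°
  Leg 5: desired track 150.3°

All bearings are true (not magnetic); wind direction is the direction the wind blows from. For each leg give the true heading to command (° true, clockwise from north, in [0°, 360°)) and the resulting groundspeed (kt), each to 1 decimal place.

Leg 1: desired track 356.1°; wind correction -3.2° → command heading 352.9°, groundspeed 130.3 kt
Leg 2: desired track 24.8°; wind correction -1.2° → command heading 23.6°, groundspeed 132.9 kt
Leg 3: desired track 163.7°; wind correction +3.9° → command heading 167.6°, groundspeed 117.4 kt
Leg 4: desired track 275.2°; wind correction -3.8° → command heading 271.4°, groundspeed 117.4 kt
Leg 5: desired track 150.3°; wind correction +4.4° → command heading 154.7°, groundspeed 119.4 kt

Leg 1: heading=352.9°, groundspeed=130.3 kt
Leg 2: heading=23.6°, groundspeed=132.9 kt
Leg 3: heading=167.6°, groundspeed=117.4 kt
Leg 4: heading=271.4°, groundspeed=117.4 kt
Leg 5: heading=154.7°, groundspeed=119.4 kt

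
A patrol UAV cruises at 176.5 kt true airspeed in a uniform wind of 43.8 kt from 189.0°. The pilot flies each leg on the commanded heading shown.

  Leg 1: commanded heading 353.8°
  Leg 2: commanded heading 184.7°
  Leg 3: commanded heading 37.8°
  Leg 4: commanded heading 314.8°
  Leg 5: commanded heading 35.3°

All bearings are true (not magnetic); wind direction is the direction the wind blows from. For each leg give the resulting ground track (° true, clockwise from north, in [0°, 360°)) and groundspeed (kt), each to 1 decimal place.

Leg 1: track=356.8°, groundspeed=219.1 kt
Leg 2: track=183.3°, groundspeed=132.9 kt
Leg 3: track=32.2°, groundspeed=215.9 kt
Leg 4: track=324.8°, groundspeed=205.2 kt
Leg 5: track=30.2°, groundspeed=216.6 kt

Leg 1: heading 353.8°; drift +3.0° → track 356.8°, groundspeed 219.1 kt
Leg 2: heading 184.7°; drift -1.4° → track 183.3°, groundspeed 132.9 kt
Leg 3: heading 37.8°; drift -5.6° → track 32.2°, groundspeed 215.9 kt
Leg 4: heading 314.8°; drift +10.0° → track 324.8°, groundspeed 205.2 kt
Leg 5: heading 35.3°; drift -5.1° → track 30.2°, groundspeed 216.6 kt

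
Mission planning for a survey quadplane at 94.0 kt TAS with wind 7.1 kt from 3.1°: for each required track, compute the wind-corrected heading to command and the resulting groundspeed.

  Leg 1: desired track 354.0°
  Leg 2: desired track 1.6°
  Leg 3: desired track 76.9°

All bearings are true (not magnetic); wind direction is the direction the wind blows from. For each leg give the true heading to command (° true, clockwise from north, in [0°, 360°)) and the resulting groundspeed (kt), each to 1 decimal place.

Leg 1: heading=354.7°, groundspeed=87.0 kt
Leg 2: heading=1.7°, groundspeed=86.9 kt
Leg 3: heading=72.7°, groundspeed=91.8 kt

Leg 1: desired track 354.0°; wind correction +0.7° → command heading 354.7°, groundspeed 87.0 kt
Leg 2: desired track 1.6°; wind correction +0.1° → command heading 1.7°, groundspeed 86.9 kt
Leg 3: desired track 76.9°; wind correction -4.2° → command heading 72.7°, groundspeed 91.8 kt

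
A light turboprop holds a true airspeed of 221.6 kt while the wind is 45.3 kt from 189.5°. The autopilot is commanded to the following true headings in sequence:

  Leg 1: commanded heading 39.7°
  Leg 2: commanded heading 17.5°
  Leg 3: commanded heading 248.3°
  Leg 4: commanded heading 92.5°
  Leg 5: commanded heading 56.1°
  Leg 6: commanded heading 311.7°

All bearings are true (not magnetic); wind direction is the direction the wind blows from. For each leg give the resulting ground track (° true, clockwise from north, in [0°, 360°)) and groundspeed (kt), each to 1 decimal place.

Leg 1: track=34.7°, groundspeed=261.7 kt
Leg 2: track=16.1°, groundspeed=266.5 kt
Leg 3: track=259.4°, groundspeed=201.9 kt
Leg 4: track=81.3°, groundspeed=231.5 kt
Leg 5: track=48.7°, groundspeed=254.9 kt
Leg 6: track=320.6°, groundspeed=248.7 kt

Leg 1: heading 39.7°; drift -5.0° → track 34.7°, groundspeed 261.7 kt
Leg 2: heading 17.5°; drift -1.4° → track 16.1°, groundspeed 266.5 kt
Leg 3: heading 248.3°; drift +11.1° → track 259.4°, groundspeed 201.9 kt
Leg 4: heading 92.5°; drift -11.2° → track 81.3°, groundspeed 231.5 kt
Leg 5: heading 56.1°; drift -7.4° → track 48.7°, groundspeed 254.9 kt
Leg 6: heading 311.7°; drift +8.9° → track 320.6°, groundspeed 248.7 kt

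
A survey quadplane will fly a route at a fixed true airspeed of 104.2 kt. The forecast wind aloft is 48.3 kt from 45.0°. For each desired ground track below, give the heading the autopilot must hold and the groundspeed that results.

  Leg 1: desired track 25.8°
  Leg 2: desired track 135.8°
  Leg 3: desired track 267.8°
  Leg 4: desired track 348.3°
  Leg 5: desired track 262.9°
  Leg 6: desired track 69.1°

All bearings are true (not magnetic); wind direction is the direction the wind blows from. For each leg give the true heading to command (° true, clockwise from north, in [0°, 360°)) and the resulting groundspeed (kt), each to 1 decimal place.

Leg 1: heading=34.6°, groundspeed=57.4 kt
Leg 2: heading=108.2°, groundspeed=93.0 kt
Leg 3: heading=286.2°, groundspeed=134.3 kt
Leg 4: heading=11.1°, groundspeed=69.5 kt
Leg 5: heading=279.4°, groundspeed=138.0 kt
Leg 6: heading=58.2°, groundspeed=58.2 kt

Leg 1: desired track 25.8°; wind correction +8.8° → command heading 34.6°, groundspeed 57.4 kt
Leg 2: desired track 135.8°; wind correction -27.6° → command heading 108.2°, groundspeed 93.0 kt
Leg 3: desired track 267.8°; wind correction +18.4° → command heading 286.2°, groundspeed 134.3 kt
Leg 4: desired track 348.3°; wind correction +22.8° → command heading 11.1°, groundspeed 69.5 kt
Leg 5: desired track 262.9°; wind correction +16.5° → command heading 279.4°, groundspeed 138.0 kt
Leg 6: desired track 69.1°; wind correction -10.9° → command heading 58.2°, groundspeed 58.2 kt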